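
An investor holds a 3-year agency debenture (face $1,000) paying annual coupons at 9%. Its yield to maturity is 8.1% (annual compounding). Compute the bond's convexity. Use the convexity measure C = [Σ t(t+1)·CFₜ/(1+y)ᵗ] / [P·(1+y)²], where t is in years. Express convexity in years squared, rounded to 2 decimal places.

9.19

With y = 0.081:
  t   CF        PV=CF/(1+0.081)^t    t·PV        t(t+1)·PV
  1        90.00        83.2562        83.2562         166.5125
  2        90.00        77.0178       154.0356         462.1068
  3     1,090.00       862.8780     2,588.6341      10,354.5365
  Σ                  1,023.1521     2,825.9260      10,983.1558
P = 1,023.1521.
Convexity = Σ t(t+1)·PV / [P·(1+y)²] = 10,983.1558 / (1,023.1521 × 1.168561) = 9.18619.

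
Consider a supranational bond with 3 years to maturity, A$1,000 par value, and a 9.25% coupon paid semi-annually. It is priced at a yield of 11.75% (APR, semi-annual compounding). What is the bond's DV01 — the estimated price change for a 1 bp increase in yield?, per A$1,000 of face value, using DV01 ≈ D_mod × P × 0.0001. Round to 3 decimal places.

A$0.237

Periodic yield y = 0.05875.
  t   CF        PV=CF/(1+0.05875)^t    t·PV
  1        46.25        43.6836        43.6836
  2        46.25        41.2596        82.5192
  3        46.25        38.9701       116.9103
  4        46.25        36.8076       147.2306
  5        46.25        34.7652       173.8260
  6     1,046.25       742.8052     4,456.8312
  Σ                    938.2913     5,021.0007
P = 938.2913; D_Mac = 5.35122 half-year periods = 2.67561 yrs; D_mod = 2.52714 yrs.
DV01 ≈ 2.52714 × 938.2913 × 0.0001 = 0.237119.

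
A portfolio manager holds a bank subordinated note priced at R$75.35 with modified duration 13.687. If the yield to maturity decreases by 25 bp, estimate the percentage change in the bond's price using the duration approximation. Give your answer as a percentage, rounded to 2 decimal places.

+3.42%

Duration approximation: ΔP/P ≈ -D_mod · Δy = -13.687 × (-0.0025) = +0.0342175.
As a percentage: +3.42175%.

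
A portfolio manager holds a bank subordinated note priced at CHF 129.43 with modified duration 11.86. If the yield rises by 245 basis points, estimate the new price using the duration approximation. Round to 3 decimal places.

CHF 91.822

Duration approximation: ΔP/P ≈ -D_mod · Δy = -11.86 × (+0.0245) = -0.290570.
New price ≈ 129.43 × (1 - 0.290570) = 91.8215249.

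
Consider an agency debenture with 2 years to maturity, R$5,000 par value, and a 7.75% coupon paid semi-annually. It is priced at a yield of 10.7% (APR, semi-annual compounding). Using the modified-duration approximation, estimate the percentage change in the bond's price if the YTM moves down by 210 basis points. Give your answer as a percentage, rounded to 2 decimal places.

+3.76%

Periodic yield y = 0.0535. Modified duration first:
  t   CF        PV=CF/(1+0.0535)^t    t·PV
  1       193.75       183.9108       183.9108
  2       193.75       174.5712       349.1424
  3       193.75       165.7059       497.1178
  4     5,193.75     4,216.4105    16,865.6418
  Σ                  4,740.5984    17,895.8129
P = 4,740.5984; D_Mac = 3.77501 half-year periods = 1.88751 yrs; D_mod = 1.88751/(1+0.0535) = 1.79165 yrs.
ΔP/P ≈ -D_mod · Δy = -1.79165 × (-0.021) = +0.037625 = +3.7625%.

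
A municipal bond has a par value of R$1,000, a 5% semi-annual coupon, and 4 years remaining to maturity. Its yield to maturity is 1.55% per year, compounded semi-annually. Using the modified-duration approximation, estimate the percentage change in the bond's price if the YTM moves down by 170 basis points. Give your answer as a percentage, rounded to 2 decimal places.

Periodic yield y = 0.00775. Modified duration first:
  t   CF        PV=CF/(1+0.00775)^t    t·PV
  1        25.00        24.8077        24.8077
  2        25.00        24.6170        49.2339
  3        25.00        24.4276        73.2829
  4        25.00        24.2398        96.9591
  5        25.00        24.0534       120.2669
  6        25.00        23.8684       143.2104
  7        25.00        23.6848       165.7938
  8     1,025.00       963.6102     7,708.8820
  Σ                  1,133.3090     8,382.4368
P = 1,133.3090; D_Mac = 7.39643 half-year periods = 3.69821 yrs; D_mod = 3.69821/(1+0.00775) = 3.66977 yrs.
ΔP/P ≈ -D_mod · Δy = -3.66977 × (-0.017) = +0.062386 = +6.2386%.

+6.24%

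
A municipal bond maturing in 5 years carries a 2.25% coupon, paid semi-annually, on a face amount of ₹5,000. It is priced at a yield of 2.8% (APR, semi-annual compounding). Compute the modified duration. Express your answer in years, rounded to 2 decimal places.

Periodic yield y = 0.014. First find Macaulay duration:
  t   CF        PV=CF/(1+0.014)^t    t·PV
  1        56.25        55.4734        55.4734
  2        56.25        54.7075       109.4149
  3        56.25        53.9521       161.8564
  4        56.25        53.2072       212.8289
  5        56.25        52.4726       262.3631
  6        56.25        51.7481       310.4889
  7        56.25        51.0337       357.2357
  8        56.25        50.3291       402.6325
  9        56.25        49.6342       446.7077
  10    5,056.25     4,399.9626    43,999.6264
  Σ                  4,872.5206    46,318.6280
P = 4,872.5206; Macaulay duration = 46,318.6280 / 4,872.5206 = 9.50609 half-year periods = 4.75305 years.
Modified duration = D_Mac / (1 + y) = 4.75305 / 1.014 = 4.68742 years.

4.69 years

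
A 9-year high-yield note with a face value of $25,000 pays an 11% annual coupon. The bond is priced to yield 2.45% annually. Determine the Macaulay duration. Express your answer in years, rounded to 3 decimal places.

Periodic yield y = 0.0245. Discount each cash flow and weight by its year:
  t   CF        PV=CF/(1+0.0245)^t    t·PV
  1     2,750.00     2,684.2362     2,684.2362
  2     2,750.00     2,620.0451     5,240.0902
  3     2,750.00     2,557.3891     7,672.1672
  4     2,750.00     2,496.2314     9,984.9256
  5     2,750.00     2,436.5363    12,182.6813
  6     2,750.00     2,378.2687    14,269.6121
  7     2,750.00     2,321.3945    16,249.7616
  8     2,750.00     2,265.8804    18,127.0436
  9    27,750.00    22,318.0025   200,862.0229
  Σ                 42,077.9843   287,272.5409
Price P = Σ PV = 42,077.9843.
Macaulay duration = Σ(t·PV) / P = 287,272.5409 / 42,077.9843 = 6.82715 years.

6.827 years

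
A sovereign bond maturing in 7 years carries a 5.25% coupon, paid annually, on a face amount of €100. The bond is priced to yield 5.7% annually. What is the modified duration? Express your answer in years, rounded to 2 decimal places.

5.70 years

Periodic yield y = 0.057. First find Macaulay duration:
  t   CF        PV=CF/(1+0.057)^t    t·PV
  1         5.25         4.9669         4.9669
  2         5.25         4.6990         9.3981
  3         5.25         4.4456        13.3369
  4         5.25         4.2059        16.8236
  5         5.25         3.9791        19.8955
  6         5.25         3.7645        22.5871
  7       105.25        71.3998       499.7988
  Σ                     97.4609       586.8069
P = 97.4609; Macaulay duration = 586.8069 / 97.4609 = 6.02095 years.
Modified duration = D_Mac / (1 + y) = 6.02095 / 1.057 = 5.69626 years.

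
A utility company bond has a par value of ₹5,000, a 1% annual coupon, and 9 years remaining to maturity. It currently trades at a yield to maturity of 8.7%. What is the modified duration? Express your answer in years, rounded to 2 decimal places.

7.80 years

Periodic yield y = 0.087. First find Macaulay duration:
  t   CF        PV=CF/(1+0.087)^t    t·PV
  1        50.00        45.9982        45.9982
  2        50.00        42.3166        84.6332
  3        50.00        38.9297       116.7892
  4        50.00        35.8139       143.2557
  5        50.00        32.9475       164.7374
  6        50.00        30.3105       181.8628
  7        50.00        27.8845       195.1917
  8        50.00        25.6527       205.2219
  9     5,050.00     2,383.5567    21,452.0100
  Σ                  2,663.4103    22,589.7000
P = 2,663.4103; Macaulay duration = 22,589.7000 / 2,663.4103 = 8.48149 years.
Modified duration = D_Mac / (1 + y) = 8.48149 / 1.087 = 7.80266 years.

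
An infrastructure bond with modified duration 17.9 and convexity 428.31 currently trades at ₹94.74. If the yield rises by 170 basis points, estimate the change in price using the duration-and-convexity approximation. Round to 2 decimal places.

Duration effect: -D_mod·Δy = -17.9 × (+0.017) = -0.304300
Convexity effect: ½·C·(Δy)² = 0.5 × 428.31 × (0.017)² = +0.061890795
ΔP/P ≈ -0.304300 + 0.061890795 = -0.242409205
ΔP ≈ 94.74 × (-0.242409205) = -22.9658480817.

-₹22.97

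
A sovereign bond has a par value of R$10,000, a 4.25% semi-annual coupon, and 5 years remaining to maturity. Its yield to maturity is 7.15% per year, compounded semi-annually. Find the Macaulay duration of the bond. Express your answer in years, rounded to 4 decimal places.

4.5208 years

Periodic yield y = 0.03575. Discount each cash flow and weight by its period:
  t   CF        PV=CF/(1+0.03575)^t    t·PV
  1       212.50       205.1653       205.1653
  2       212.50       198.0838       396.1677
  3       212.50       191.2468       573.7403
  4       212.50       184.6457       738.5827
  5       212.50       178.2724       891.3622
  6       212.50       172.1192     1,032.7151
  7       212.50       166.1783     1,163.2482
  8       212.50       160.4425     1,283.5399
  9       212.50       154.9047     1,394.1419
  10   10,212.50     7,187.5793    71,875.7931
  Σ                  8,798.6380    79,554.4565
Price P = Σ PV = 8,798.6380.
Macaulay duration = Σ(t·PV) / P = 79,554.4565 / 8,798.6380 = 9.04168 half-year periods.
In years: 9.04168 / 2 = 4.52084 years.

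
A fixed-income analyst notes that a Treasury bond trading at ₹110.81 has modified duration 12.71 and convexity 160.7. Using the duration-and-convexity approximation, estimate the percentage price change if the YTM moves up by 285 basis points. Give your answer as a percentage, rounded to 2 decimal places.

Duration effect: -D_mod·Δy = -12.71 × (+0.0285) = -0.362235
Convexity effect: ½·C·(Δy)² = 0.5 × 160.7 × (0.0285)² = +0.0652642875
ΔP/P ≈ -0.362235 + 0.0652642875 = -0.2969707125
= -29.69707125%.

-29.70%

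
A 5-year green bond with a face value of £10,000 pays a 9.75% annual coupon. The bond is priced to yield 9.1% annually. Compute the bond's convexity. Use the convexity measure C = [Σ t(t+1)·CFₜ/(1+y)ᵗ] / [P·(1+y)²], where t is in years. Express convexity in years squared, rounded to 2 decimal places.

With y = 0.091:
  t   CF        PV=CF/(1+0.091)^t    t·PV        t(t+1)·PV
  1       975.00       893.6755       893.6755       1,787.3511
  2       975.00       819.1343     1,638.2686       4,914.8058
  3       975.00       750.8105     2,252.4316       9,009.7265
  4       975.00       688.1857     2,752.7426      13,763.7130
  5    10,975.00     7,100.3667    35,501.8333     213,010.9997
  Σ                 10,252.1727    43,038.9517     242,486.5962
P = 10,252.1727.
Convexity = Σ t(t+1)·PV / [P·(1+y)²] = 242,486.5962 / (10,252.1727 × 1.190281) = 19.87112.

19.87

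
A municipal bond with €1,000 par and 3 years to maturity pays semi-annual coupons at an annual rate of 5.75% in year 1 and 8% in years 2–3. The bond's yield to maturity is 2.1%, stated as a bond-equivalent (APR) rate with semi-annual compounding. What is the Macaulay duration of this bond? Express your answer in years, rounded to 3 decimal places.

Periodic yield y = 0.0105. Discount each cash flow and weight by its period:
  t   CF        PV=CF/(1+0.0105)^t    t·PV
  1        28.75        28.4513        28.4513
  2        28.75        28.1556        56.3113
  3        40.00        38.7660       116.2980
  4        40.00        38.3632       153.4528
  5        40.00        37.9646       189.8228
  6     1,040.00       976.8220     5,860.9320
  Σ                  1,148.5226     6,405.2681
Price P = Σ PV = 1,148.5226.
Macaulay duration = Σ(t·PV) / P = 6,405.2681 / 1,148.5226 = 5.57696 half-year periods.
In years: 5.57696 / 2 = 2.78848 years.

2.788 years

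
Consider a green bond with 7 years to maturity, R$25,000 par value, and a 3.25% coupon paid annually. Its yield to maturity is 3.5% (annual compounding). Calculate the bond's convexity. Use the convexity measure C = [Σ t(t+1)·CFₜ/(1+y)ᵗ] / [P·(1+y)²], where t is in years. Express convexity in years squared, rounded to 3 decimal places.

46.016

With y = 0.035:
  t   CF        PV=CF/(1+0.035)^t    t·PV        t(t+1)·PV
  1       812.50       785.0242       785.0242       1,570.0483
  2       812.50       758.4774     1,516.9549       4,550.8647
  3       812.50       732.8284     2,198.4853       8,793.9414
  4       812.50       708.0468     2,832.1872      14,160.9362
  5       812.50       684.1032     3,420.5160      20,523.0959
  6       812.50       660.9693     3,965.8156      27,760.7095
  7    25,812.50    20,288.3917   142,018.7417   1,136,149.9337
  Σ                 24,617.8410   156,737.7250   1,213,509.5297
P = 24,617.8410.
Convexity = Σ t(t+1)·PV / [P·(1+y)²] = 1,213,509.5297 / (24,617.8410 × 1.071225) = 46.01639.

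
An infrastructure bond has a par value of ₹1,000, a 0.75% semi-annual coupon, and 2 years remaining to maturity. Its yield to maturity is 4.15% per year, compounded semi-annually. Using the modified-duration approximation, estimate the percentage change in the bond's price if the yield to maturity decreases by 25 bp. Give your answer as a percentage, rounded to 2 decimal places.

Periodic yield y = 0.02075. Modified duration first:
  t   CF        PV=CF/(1+0.02075)^t    t·PV
  1         3.75         3.6738         3.6738
  2         3.75         3.5991         7.1982
  3         3.75         3.5259        10.5778
  4     1,003.75       924.5875     3,698.3499
  Σ                    935.3863     3,719.7996
P = 935.3863; D_Mac = 3.97675 half-year periods = 1.98838 yrs; D_mod = 1.98838/(1+0.02075) = 1.94796 yrs.
ΔP/P ≈ -D_mod · Δy = -1.94796 × (-0.0025) = +0.004870 = +0.4870%.

+0.49%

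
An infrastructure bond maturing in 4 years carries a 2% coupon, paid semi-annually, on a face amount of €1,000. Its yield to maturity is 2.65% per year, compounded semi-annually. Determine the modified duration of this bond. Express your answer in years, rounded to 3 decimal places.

Periodic yield y = 0.01325. First find Macaulay duration:
  t   CF        PV=CF/(1+0.01325)^t    t·PV
  1        10.00         9.8692         9.8692
  2        10.00         9.7402        19.4804
  3        10.00         9.6128        28.8384
  4        10.00         9.4871        37.9484
  5        10.00         9.3630        46.8152
  6        10.00         9.2406        55.4436
  7        10.00         9.1198        63.8384
  8     1,010.00       909.0515     7,272.4118
  Σ                    975.4842     7,534.6454
P = 975.4842; Macaulay duration = 7,534.6454 / 975.4842 = 7.72401 half-year periods = 3.86200 years.
Modified duration = D_Mac / (1 + y) = 3.86200 / 1.01325 = 3.81150 years.

3.812 years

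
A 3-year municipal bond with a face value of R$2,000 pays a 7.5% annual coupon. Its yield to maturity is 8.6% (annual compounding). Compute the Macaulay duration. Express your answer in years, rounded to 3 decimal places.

2.792 years

Periodic yield y = 0.086. Discount each cash flow and weight by its year:
  t   CF        PV=CF/(1+0.086)^t    t·PV
  1       150.00       138.1215       138.1215
  2       150.00       127.1837       254.3675
  3     2,150.00     1,678.6068     5,035.8205
  Σ                  1,943.9121     5,428.3095
Price P = Σ PV = 1,943.9121.
Macaulay duration = Σ(t·PV) / P = 5,428.3095 / 1,943.9121 = 2.79247 years.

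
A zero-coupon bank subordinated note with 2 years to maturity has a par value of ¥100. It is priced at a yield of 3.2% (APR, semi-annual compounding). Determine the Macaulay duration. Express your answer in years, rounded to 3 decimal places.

2.000 years

A zero-coupon bond has a single cash flow at maturity, so its Macaulay duration equals its maturity: 2 years.
(Equivalently: 4 semi-annual periods ÷ 2 = 2 years.)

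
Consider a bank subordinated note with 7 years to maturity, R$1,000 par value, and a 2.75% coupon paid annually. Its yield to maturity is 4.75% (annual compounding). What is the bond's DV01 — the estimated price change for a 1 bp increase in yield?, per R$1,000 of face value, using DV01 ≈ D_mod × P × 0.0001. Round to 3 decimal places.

Periodic yield y = 0.0475.
  t   CF        PV=CF/(1+0.0475)^t    t·PV
  1        27.50        26.2530        26.2530
  2        27.50        25.0625        50.1250
  3        27.50        23.9260        71.7781
  4        27.50        22.8411        91.3643
  5        27.50        21.8053       109.0266
  6        27.50        20.8165       124.8992
  7     1,027.50       742.5122     5,197.5856
  Σ                    883.2167     5,671.0318
P = 883.2167; D_Mac = 6.42088 yrs; D_mod = 6.12972 yrs.
DV01 ≈ 6.12972 × 883.2167 × 0.0001 = 0.541387.

R$0.541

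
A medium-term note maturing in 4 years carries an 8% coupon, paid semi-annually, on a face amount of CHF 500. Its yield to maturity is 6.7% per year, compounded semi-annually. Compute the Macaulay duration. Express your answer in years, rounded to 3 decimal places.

Periodic yield y = 0.0335. Discount each cash flow and weight by its period:
  t   CF        PV=CF/(1+0.0335)^t    t·PV
  1        20.00        19.3517        19.3517
  2        20.00        18.7244        37.4489
  3        20.00        18.1175        54.3525
  4        20.00        17.5302        70.1210
  5        20.00        16.9620        84.8101
  6        20.00        16.4122        98.4733
  7        20.00        15.8802       111.1616
  8       520.00       399.5025     3,196.0200
  Σ                    522.4809     3,671.7390
Price P = Σ PV = 522.4809.
Macaulay duration = Σ(t·PV) / P = 3,671.7390 / 522.4809 = 7.02751 half-year periods.
In years: 7.02751 / 2 = 3.51375 years.

3.514 years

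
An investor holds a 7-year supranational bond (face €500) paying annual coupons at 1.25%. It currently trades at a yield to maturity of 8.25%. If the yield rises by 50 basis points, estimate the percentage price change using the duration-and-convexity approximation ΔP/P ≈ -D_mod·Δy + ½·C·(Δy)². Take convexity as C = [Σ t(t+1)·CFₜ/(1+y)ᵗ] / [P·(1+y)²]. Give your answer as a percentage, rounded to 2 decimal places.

With y = 0.0825:
  t   CF        PV=CF/(1+0.0825)^t    t·PV        t(t+1)·PV
  1         6.25         5.7737         5.7737          11.5473
  2         6.25         5.3336        10.6673          32.0019
  3         6.25         4.9272        14.7815          59.1259
  4         6.25         4.5516        18.2066          91.0329
  5         6.25         4.2048        21.0238         126.1426
  6         6.25         3.8843        23.3058         163.1405
  7       506.25       290.6496     2,034.5471      16,276.3765
  Σ                    319.3248     2,128.3056      16,759.3676
P = 319.3248; D_Mac = 6.66502 yrs; D_mod = 6.15706 yrs; C = 44.78878.
Duration effect: -6.15706 × (+0.005) = -0.030785
Convexity effect: 0.5 × 44.78878 × (0.005)² = +0.0005599
ΔP/P ≈ -0.030785 + 0.0005599 = -0.030225 = -3.0225%.

-3.02%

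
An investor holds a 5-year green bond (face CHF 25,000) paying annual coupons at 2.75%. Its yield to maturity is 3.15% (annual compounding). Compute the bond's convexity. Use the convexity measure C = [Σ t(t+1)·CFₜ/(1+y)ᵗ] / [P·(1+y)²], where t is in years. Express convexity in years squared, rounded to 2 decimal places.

26.22

With y = 0.0315:
  t   CF        PV=CF/(1+0.0315)^t    t·PV        t(t+1)·PV
  1       687.50       666.5051       666.5051       1,333.0102
  2       687.50       646.1513     1,292.3026       3,876.9079
  3       687.50       626.4191     1,879.2574       7,517.0294
  4       687.50       607.2895     2,429.1580      12,145.7900
  5    25,687.50    21,997.6191   109,988.0955     659,928.5729
  Σ                 24,543.9841   116,255.3186     684,801.3105
P = 24,543.9841.
Convexity = Σ t(t+1)·PV / [P·(1+y)²] = 684,801.3105 / (24,543.9841 × 1.063992) = 26.22292.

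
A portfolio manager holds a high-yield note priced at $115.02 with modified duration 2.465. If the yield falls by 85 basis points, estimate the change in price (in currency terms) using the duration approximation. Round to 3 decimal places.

Duration approximation: ΔP/P ≈ -D_mod · Δy = -2.465 × (-0.0085) = +0.0209525.
ΔP ≈ 115.02 × (+0.0209525) = +2.40995655.

+$2.410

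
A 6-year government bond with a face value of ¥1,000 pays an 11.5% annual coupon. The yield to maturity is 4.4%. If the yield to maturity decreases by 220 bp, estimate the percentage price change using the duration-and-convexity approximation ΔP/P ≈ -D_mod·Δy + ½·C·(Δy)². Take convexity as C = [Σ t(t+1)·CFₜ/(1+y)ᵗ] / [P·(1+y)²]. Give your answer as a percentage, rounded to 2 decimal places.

With y = 0.044:
  t   CF        PV=CF/(1+0.044)^t    t·PV        t(t+1)·PV
  1       115.00       110.1533       110.1533         220.3065
  2       115.00       105.5108       211.0216         633.0647
  3       115.00       101.0640       303.1919       1,212.7676
  4       115.00        96.8046       387.2183       1,936.0913
  5       115.00        92.7247       463.6234       2,781.7404
  6     1,115.00       861.1363     5,166.8175      36,167.7228
  Σ                  1,367.3935     6,642.0259      42,951.6934
P = 1,367.3935; D_Mac = 4.85744 yrs; D_mod = 4.65272 yrs; C = 28.81946.
Duration effect: -4.65272 × (-0.022) = +0.102360
Convexity effect: 0.5 × 28.81946 × (-0.022)² = +0.0069743
ΔP/P ≈ +0.102360 + 0.0069743 = +0.109334 = +10.9334%.

+10.93%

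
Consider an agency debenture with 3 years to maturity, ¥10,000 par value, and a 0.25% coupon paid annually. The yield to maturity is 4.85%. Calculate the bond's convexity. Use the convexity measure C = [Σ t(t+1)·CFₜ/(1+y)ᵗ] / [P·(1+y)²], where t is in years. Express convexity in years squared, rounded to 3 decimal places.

With y = 0.0485:
  t   CF        PV=CF/(1+0.0485)^t    t·PV        t(t+1)·PV
  1        25.00        23.8436        23.8436          47.6872
  2        25.00        22.7407        45.4813         136.4440
  3    10,025.00     8,697.1924    26,091.5772     104,366.3086
  Σ                  8,743.7766    26,160.9021     104,550.4398
P = 8,743.7766.
Convexity = Σ t(t+1)·PV / [P·(1+y)²] = 104,550.4398 / (8,743.7766 × 1.099352) = 10.87652.

10.877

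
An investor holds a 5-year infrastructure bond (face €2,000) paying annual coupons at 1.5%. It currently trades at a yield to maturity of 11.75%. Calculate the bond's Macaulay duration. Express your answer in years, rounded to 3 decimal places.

Periodic yield y = 0.1175. Discount each cash flow and weight by its year:
  t   CF        PV=CF/(1+0.1175)^t    t·PV
  1        30.00        26.8456        26.8456
  2        30.00        24.0229        48.0459
  3        30.00        21.4970        64.4911
  4        30.00        19.2367        76.9469
  5     2,030.00     1,164.8188     5,824.0941
  Σ                  1,256.4212     6,040.4236
Price P = Σ PV = 1,256.4212.
Macaulay duration = Σ(t·PV) / P = 6,040.4236 / 1,256.4212 = 4.80764 years.

4.808 years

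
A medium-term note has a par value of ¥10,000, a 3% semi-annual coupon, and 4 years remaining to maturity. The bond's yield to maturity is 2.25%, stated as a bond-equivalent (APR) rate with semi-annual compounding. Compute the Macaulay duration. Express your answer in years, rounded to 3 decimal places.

3.803 years

Periodic yield y = 0.01125. Discount each cash flow and weight by its period:
  t   CF        PV=CF/(1+0.01125)^t    t·PV
  1       150.00       148.3313       148.3313
  2       150.00       146.6811       293.3622
  3       150.00       145.0493       435.1479
  4       150.00       143.4357       573.7426
  5       150.00       141.8400       709.1998
  6       150.00       140.2620       841.5720
  7       150.00       138.7016       970.9113
  8    10,150.00     9,281.0640    74,248.5116
  Σ                 10,285.3649    78,220.7788
Price P = Σ PV = 10,285.3649.
Macaulay duration = Σ(t·PV) / P = 78,220.7788 / 10,285.3649 = 7.60506 half-year periods.
In years: 7.60506 / 2 = 3.80253 years.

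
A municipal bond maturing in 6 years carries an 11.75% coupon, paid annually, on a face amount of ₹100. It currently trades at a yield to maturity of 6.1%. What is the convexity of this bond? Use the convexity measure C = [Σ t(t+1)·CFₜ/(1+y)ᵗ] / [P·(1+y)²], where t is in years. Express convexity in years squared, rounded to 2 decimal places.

With y = 0.061:
  t   CF        PV=CF/(1+0.061)^t    t·PV        t(t+1)·PV
  1        11.75        11.0745        11.0745          22.1489
  2        11.75        10.4378        20.8755          62.6265
  3        11.75         9.8377        29.5130         118.0519
  4        11.75         9.2721        37.0882         185.4412
  5        11.75         8.7390        43.6949         262.1695
  6       111.75        78.3349       470.0093       3,290.0653
  Σ                    127.6958       612.2554       3,940.5034
P = 127.6958.
Convexity = Σ t(t+1)·PV / [P·(1+y)²] = 3,940.5034 / (127.6958 × 1.125721) = 27.41223.

27.41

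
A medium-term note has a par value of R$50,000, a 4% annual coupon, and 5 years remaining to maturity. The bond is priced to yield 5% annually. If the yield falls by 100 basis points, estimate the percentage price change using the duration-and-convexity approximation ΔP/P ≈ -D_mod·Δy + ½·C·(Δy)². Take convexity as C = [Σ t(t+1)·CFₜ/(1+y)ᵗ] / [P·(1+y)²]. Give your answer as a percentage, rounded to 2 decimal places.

With y = 0.05:
  t   CF        PV=CF/(1+0.05)^t    t·PV        t(t+1)·PV
  1     2,000.00     1,904.7619     1,904.7619       3,809.5238
  2     2,000.00     1,814.0590     3,628.1179      10,884.3537
  3     2,000.00     1,727.6752     5,183.0256      20,732.1024
  4     2,000.00     1,645.4049     6,581.6198      32,908.0990
  5    52,000.00    40,743.3607   203,716.8033   1,222,300.8197
  Σ                 47,835.2617   221,014.3285   1,290,634.8986
P = 47,835.2617; D_Mac = 4.62032 yrs; D_mod = 4.40031 yrs; C = 24.47241.
Duration effect: -4.40031 × (-0.01) = +0.044003
Convexity effect: 0.5 × 24.47241 × (-0.01)² = +0.0012236
ΔP/P ≈ +0.044003 + 0.0012236 = +0.045227 = +4.5227%.

+4.52%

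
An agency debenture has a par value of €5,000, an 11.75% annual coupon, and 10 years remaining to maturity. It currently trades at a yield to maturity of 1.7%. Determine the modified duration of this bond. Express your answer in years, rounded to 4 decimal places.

Periodic yield y = 0.017. First find Macaulay duration:
  t   CF        PV=CF/(1+0.017)^t    t·PV
  1       587.50       577.6794       577.6794
  2       587.50       568.0231     1,136.0461
  3       587.50       558.5281     1,675.5842
  4       587.50       549.1918     2,196.7673
  5       587.50       540.0116     2,700.0581
  6       587.50       530.9849     3,185.9093
  7       587.50       522.1090     3,654.7632
  8       587.50       513.3815     4,107.0523
  9       587.50       504.7999     4,543.1995
  10    5,587.50     4,720.7174    47,207.1745
  Σ                  9,585.4269    70,984.2339
P = 9,585.4269; Macaulay duration = 70,984.2339 / 9,585.4269 = 7.40543 years.
Modified duration = D_Mac / (1 + y) = 7.40543 / 1.017 = 7.28164 years.

7.2816 years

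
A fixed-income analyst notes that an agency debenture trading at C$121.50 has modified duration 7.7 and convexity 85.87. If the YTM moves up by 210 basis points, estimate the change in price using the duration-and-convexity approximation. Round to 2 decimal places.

Duration effect: -D_mod·Δy = -7.7 × (+0.021) = -0.161700
Convexity effect: ½·C·(Δy)² = 0.5 × 85.87 × (0.021)² = +0.018934335
ΔP/P ≈ -0.161700 + 0.018934335 = -0.142765665
ΔP ≈ 121.50 × (-0.142765665) = -17.3460282975.

-C$17.35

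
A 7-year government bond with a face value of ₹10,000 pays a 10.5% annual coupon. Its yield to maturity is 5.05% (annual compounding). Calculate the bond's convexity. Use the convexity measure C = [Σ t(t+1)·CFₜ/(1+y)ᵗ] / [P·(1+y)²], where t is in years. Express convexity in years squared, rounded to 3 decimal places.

With y = 0.0505:
  t   CF        PV=CF/(1+0.0505)^t    t·PV        t(t+1)·PV
  1     1,050.00       999.5240       999.5240       1,999.0481
  2     1,050.00       951.4746     1,902.9491       5,708.8474
  3     1,050.00       905.7350     2,717.2049      10,868.8195
  4     1,050.00       862.1942     3,448.7766      17,243.8830
  5     1,050.00       820.7465     4,103.7323      24,622.3936
  6     1,050.00       781.2912     4,687.7475      32,814.2324
  7    11,050.00     7,826.9017    54,788.3121     438,306.4966
  Σ                 13,147.8671    72,648.2465     531,563.7206
P = 13,147.8671.
Convexity = Σ t(t+1)·PV / [P·(1+y)²] = 531,563.7206 / (13,147.8671 × 1.103550) = 36.63599.

36.636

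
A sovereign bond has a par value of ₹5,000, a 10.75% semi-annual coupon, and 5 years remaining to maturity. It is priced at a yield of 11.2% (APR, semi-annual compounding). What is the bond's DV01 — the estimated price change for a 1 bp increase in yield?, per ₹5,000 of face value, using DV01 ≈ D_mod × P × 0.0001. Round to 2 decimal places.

Periodic yield y = 0.056.
  t   CF        PV=CF/(1+0.056)^t    t·PV
  1       268.75       254.4981       254.4981
  2       268.75       241.0020       482.0040
  3       268.75       228.2216       684.6648
  4       268.75       216.1189       864.4757
  5       268.75       204.6581     1,023.2904
  6       268.75       193.8050     1,162.8300
  7       268.75       183.5275     1,284.6922
  8       268.75       173.7949     1,390.3595
  9       268.75       164.5785     1,481.2069
  10    5,268.75     3,055.4024    30,554.0236
  Σ                  4,915.6070    39,182.0451
P = 4,915.6070; D_Mac = 7.97095 half-year periods = 3.98547 yrs; D_mod = 3.77412 yrs.
DV01 ≈ 3.77412 × 4,915.6070 × 0.0001 = 1.855210.

₹1.86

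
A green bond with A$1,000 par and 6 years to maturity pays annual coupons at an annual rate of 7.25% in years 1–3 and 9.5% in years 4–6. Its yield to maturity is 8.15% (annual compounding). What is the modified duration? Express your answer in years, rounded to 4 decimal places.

Periodic yield y = 0.0815. First find Macaulay duration:
  t   CF        PV=CF/(1+0.0815)^t    t·PV
  1        72.50        67.0365        67.0365
  2        72.50        61.9848       123.9695
  3        72.50        57.3137       171.9411
  4        95.00        69.4412       277.7650
  5        95.00        64.2083       321.0414
  6     1,095.00       684.3133     4,105.8798
  Σ                  1,004.2978     5,067.6333
P = 1,004.2978; Macaulay duration = 5,067.6333 / 1,004.2978 = 5.04595 years.
Modified duration = D_Mac / (1 + y) = 5.04595 / 1.0815 = 4.66569 years.

4.6657 years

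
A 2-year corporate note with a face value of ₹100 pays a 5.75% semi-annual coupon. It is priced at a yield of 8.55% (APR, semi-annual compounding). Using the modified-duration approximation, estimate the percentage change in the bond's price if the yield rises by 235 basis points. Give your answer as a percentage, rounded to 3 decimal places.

-4.316%

Periodic yield y = 0.04275. Modified duration first:
  t   CF        PV=CF/(1+0.04275)^t    t·PV
  1        2.875         2.7571         2.7571
  2        2.875         2.6441         5.2882
  3        2.875         2.5357         7.6071
  4      102.875        87.0140       348.0559
  Σ                     94.9509       363.7084
P = 94.9509; D_Mac = 3.83049 half-year periods = 1.91524 yrs; D_mod = 1.91524/(1+0.04275) = 1.83672 yrs.
ΔP/P ≈ -D_mod · Δy = -1.83672 × (+0.0235) = -0.043163 = -4.3163%.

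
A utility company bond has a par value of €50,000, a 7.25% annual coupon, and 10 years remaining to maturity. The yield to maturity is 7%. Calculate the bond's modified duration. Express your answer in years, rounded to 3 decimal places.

Periodic yield y = 0.07. First find Macaulay duration:
  t   CF        PV=CF/(1+0.07)^t    t·PV
  1     3,625.00     3,387.8505     3,387.8505
  2     3,625.00     3,166.2154     6,332.4308
  3     3,625.00     2,959.0798     8,877.2394
  4     3,625.00     2,765.4951    11,061.9806
  5     3,625.00     2,584.5749    12,922.8745
  6     3,625.00     2,415.4906    14,492.9434
  7     3,625.00     2,257.4678    15,802.2747
  8     3,625.00     2,109.7830    16,878.2640
  9     3,625.00     1,971.7598    17,745.8384
  10   53,625.00    27,260.2308   272,602.3079
  Σ                 50,877.9477   380,104.0041
P = 50,877.9477; Macaulay duration = 380,104.0041 / 50,877.9477 = 7.47090 years.
Modified duration = D_Mac / (1 + y) = 7.47090 / 1.07 = 6.98215 years.

6.982 years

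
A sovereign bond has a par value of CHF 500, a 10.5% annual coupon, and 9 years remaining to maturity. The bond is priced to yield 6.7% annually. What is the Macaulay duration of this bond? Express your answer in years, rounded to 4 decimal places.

Periodic yield y = 0.067. Discount each cash flow and weight by its year:
  t   CF        PV=CF/(1+0.067)^t    t·PV
  1        52.50        49.2034        49.2034
  2        52.50        46.1138        92.2275
  3        52.50        43.2181       129.6544
  4        52.50        40.5043       162.0174
  5        52.50        37.9610       189.8048
  6        52.50        35.5773       213.4637
  7        52.50        33.3433       233.4030
  8        52.50        31.2496       249.9965
  9       552.50       308.2141     2,773.9269
  Σ                    625.3848     4,093.6976
Price P = Σ PV = 625.3848.
Macaulay duration = Σ(t·PV) / P = 4,093.6976 / 625.3848 = 6.54589 years.

6.5459 years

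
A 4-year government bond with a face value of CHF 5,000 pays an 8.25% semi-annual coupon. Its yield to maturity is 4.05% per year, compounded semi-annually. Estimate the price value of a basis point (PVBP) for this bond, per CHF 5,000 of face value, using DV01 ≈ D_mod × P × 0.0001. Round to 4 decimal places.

CHF 1.9949

Periodic yield y = 0.02025.
  t   CF        PV=CF/(1+0.02025)^t    t·PV
  1       206.25       202.1563       202.1563
  2       206.25       198.1439       396.2878
  3       206.25       194.2111       582.6334
  4       206.25       190.3564       761.4257
  5       206.25       186.5782       932.8911
  6       206.25       182.8750     1,097.2500
  7       206.25       179.2453     1,254.7170
  8     5,206.25     4,434.7811    35,478.2491
  Σ                  5,768.3475    40,705.6104
P = 5,768.3475; D_Mac = 7.05672 half-year periods = 3.52836 yrs; D_mod = 3.45833 yrs.
DV01 ≈ 3.45833 × 5,768.3475 × 0.0001 = 1.994884.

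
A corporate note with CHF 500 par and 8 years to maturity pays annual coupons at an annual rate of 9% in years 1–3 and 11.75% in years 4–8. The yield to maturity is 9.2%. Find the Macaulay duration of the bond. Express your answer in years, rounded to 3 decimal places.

Periodic yield y = 0.092. Discount each cash flow and weight by its year:
  t   CF        PV=CF/(1+0.092)^t    t·PV
  1        45.00        41.2088        41.2088
  2        45.00        37.7370        75.4740
  3        45.00        34.5577       103.6730
  4        58.75        41.3159       165.2636
  5        58.75        37.8351       189.1754
  6        58.75        34.6475       207.8851
  7        58.75        31.7285       222.0994
  8       558.75       276.3353     2,210.6827
  Σ                    535.3658     3,215.4621
Price P = Σ PV = 535.3658.
Macaulay duration = Σ(t·PV) / P = 3,215.4621 / 535.3658 = 6.00610 years.

6.006 years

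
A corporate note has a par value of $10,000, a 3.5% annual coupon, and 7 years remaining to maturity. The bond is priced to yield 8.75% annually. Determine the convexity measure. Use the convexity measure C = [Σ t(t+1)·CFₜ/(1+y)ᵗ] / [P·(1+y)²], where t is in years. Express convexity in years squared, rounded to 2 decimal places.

40.19

With y = 0.0875:
  t   CF        PV=CF/(1+0.0875)^t    t·PV        t(t+1)·PV
  1       350.00       321.8391       321.8391         643.6782
  2       350.00       295.9440       591.8880       1,775.6639
  3       350.00       272.1324       816.3972       3,265.5888
  4       350.00       250.2367     1,000.9467       5,004.7337
  5       350.00       230.1027     1,150.5135       6,903.0810
  6       350.00       211.5887     1,269.5321       8,886.7250
  7    10,350.00     5,753.5447    40,274.8128     322,198.5024
  Σ                  7,335.3882    45,425.9294     348,677.9730
P = 7,335.3882.
Convexity = Σ t(t+1)·PV / [P·(1+y)²] = 348,677.9730 / (7,335.3882 × 1.182656) = 40.19230.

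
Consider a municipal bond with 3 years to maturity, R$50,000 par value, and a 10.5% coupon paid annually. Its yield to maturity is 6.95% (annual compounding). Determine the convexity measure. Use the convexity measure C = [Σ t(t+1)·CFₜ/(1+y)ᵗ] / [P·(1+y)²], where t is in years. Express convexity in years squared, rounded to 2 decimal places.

9.27

With y = 0.0695:
  t   CF        PV=CF/(1+0.0695)^t    t·PV        t(t+1)·PV
  1     5,250.00     4,908.8359     4,908.8359       9,817.6718
  2     5,250.00     4,589.8419     9,179.6838      27,539.0514
  3    55,250.00    45,163.7418   135,491.2253     541,964.9013
  Σ                 54,662.4196   149,579.7450     579,321.6245
P = 54,662.4196.
Convexity = Σ t(t+1)·PV / [P·(1+y)²] = 579,321.6245 / (54,662.4196 × 1.143830) = 9.26551.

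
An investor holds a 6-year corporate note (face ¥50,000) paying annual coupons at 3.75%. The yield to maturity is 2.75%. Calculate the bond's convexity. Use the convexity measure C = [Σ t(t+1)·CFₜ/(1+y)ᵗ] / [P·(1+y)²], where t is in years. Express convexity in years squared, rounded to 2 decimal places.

35.37

With y = 0.0275:
  t   CF        PV=CF/(1+0.0275)^t    t·PV        t(t+1)·PV
  1     1,875.00     1,824.8175     1,824.8175       3,649.6350
  2     1,875.00     1,775.9781     3,551.9562      10,655.8687
  3     1,875.00     1,728.4459     5,185.3376      20,741.3503
  4     1,875.00     1,682.1858     6,728.7430      33,643.7150
  5     1,875.00     1,637.1637     8,185.8187      49,114.9124
  6    51,875.00    44,082.5924   264,495.5544   1,851,468.8805
  Σ                 52,731.1834   289,972.2274   1,969,274.3620
P = 52,731.1834.
Convexity = Σ t(t+1)·PV / [P·(1+y)²] = 1,969,274.3620 / (52,731.1834 × 1.055756) = 35.37326.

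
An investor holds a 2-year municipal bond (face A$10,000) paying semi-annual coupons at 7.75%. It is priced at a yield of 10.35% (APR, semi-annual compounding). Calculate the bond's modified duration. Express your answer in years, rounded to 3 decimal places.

Periodic yield y = 0.05175. First find Macaulay duration:
  t   CF        PV=CF/(1+0.05175)^t    t·PV
  1       387.50       368.4336       368.4336
  2       387.50       350.3053       700.6105
  3       387.50       333.0689       999.2068
  4    10,387.50     8,489.0864    33,956.3456
  Σ                  9,540.8942    36,024.5966
P = 9,540.8942; Macaulay duration = 36,024.5966 / 9,540.8942 = 3.77581 half-year periods = 1.88790 years.
Modified duration = D_Mac / (1 + y) = 1.88790 / 1.05175 = 1.79501 years.

1.795 years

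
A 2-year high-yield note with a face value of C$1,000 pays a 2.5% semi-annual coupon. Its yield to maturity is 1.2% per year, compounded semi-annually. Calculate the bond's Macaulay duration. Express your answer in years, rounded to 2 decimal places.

1.96 years

Periodic yield y = 0.006. Discount each cash flow and weight by its period:
  t   CF        PV=CF/(1+0.006)^t    t·PV
  1        12.50        12.4254        12.4254
  2        12.50        12.3513        24.7027
  3        12.50        12.2777        36.8330
  4     1,012.50       988.5602     3,954.2407
  Σ                  1,025.6146     4,028.2018
Price P = Σ PV = 1,025.6146.
Macaulay duration = Σ(t·PV) / P = 4,028.2018 / 1,025.6146 = 3.92760 half-year periods.
In years: 3.92760 / 2 = 1.96380 years.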